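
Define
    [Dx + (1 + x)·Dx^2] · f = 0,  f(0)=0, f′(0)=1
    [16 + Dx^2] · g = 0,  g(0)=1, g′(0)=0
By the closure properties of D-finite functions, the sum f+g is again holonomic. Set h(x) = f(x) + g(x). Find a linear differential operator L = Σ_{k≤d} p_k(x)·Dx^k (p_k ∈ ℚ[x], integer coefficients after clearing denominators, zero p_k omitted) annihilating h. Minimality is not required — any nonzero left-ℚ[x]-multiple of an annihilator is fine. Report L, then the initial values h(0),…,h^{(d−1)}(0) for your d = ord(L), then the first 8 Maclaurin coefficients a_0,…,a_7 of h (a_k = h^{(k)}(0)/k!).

f: a_k = 0, 1, -1/2, 1/3, -1/4, 1/5, -1/6, 1/7, …
g: a_k = 1, 0, -8, 0, 32/3, 0, -256/45, 0, …
h₀=f+g: left-lcm gives L₀, ord ≤ 4.
L = (176 + 256·x + 128·x^2)·Dx + (144 + 400·x + 384·x^2 + 128·x^3)·Dx^2 + (11 + 16·x + 8·x^2)·Dx^3 + (9 + 25·x + 24·x^2 + 8·x^3)·Dx^4  (order 4).
h: a_k = 1, 1, -17/2, 1/3, 125/12, 1/5, -527/90, 1/7, …
ICs: h(0) = 1, h′(0) = 1, h′′(0) = -17, h′′′(0) = 2.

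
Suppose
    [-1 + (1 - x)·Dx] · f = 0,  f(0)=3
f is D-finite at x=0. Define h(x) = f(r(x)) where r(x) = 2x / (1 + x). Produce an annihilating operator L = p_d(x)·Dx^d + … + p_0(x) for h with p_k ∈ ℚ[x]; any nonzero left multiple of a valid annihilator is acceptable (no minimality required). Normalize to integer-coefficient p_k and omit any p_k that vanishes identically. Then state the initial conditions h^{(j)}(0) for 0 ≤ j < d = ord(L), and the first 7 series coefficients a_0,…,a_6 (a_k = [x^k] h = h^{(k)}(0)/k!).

f: a_k = 3, 3, 3, 3, 3, 3, 3, …
Substitute x→r, Dx→(1/r')Dx; clear ⇒ L₀.
L = 2 + (-1 + x^2)·Dx  (order 1).
h: a_k = 3, 6, 6, 6, 6, 6, 6, …
ICs: h(0) = 3.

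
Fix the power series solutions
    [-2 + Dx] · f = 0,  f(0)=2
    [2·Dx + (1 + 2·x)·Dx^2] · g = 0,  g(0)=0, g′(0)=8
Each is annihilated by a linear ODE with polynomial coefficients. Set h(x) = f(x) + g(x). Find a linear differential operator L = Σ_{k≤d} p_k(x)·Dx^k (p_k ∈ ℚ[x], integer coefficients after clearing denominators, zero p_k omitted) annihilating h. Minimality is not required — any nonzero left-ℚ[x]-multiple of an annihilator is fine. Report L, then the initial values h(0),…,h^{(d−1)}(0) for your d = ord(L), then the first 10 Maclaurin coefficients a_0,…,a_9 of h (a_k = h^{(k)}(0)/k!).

L = (-6 - 4·x)·Dx + (1 - 4·x - 4·x^2)·Dx^2 + (1 + 3·x + 2·x^2)·Dx^3  (order 3).
h: a_k = 2, 12, -4, 40/3, -44/3, 392/15, -1912/45, 23056/315, -40316/315, 645128/2835, …
ICs: h(0) = 2, h′(0) = 12, h′′(0) = -8.

f: a_k = 2, 4, 4, 8/3, 4/3, 8/15, 8/45, 16/315, 4/315, 8/2835, …
g: a_k = 0, 8, -8, 32/3, -16, 128/5, -128/3, 512/7, -128, 2048/9, …
h₀=f+g: left-lcm gives L₀, ord ≤ 3.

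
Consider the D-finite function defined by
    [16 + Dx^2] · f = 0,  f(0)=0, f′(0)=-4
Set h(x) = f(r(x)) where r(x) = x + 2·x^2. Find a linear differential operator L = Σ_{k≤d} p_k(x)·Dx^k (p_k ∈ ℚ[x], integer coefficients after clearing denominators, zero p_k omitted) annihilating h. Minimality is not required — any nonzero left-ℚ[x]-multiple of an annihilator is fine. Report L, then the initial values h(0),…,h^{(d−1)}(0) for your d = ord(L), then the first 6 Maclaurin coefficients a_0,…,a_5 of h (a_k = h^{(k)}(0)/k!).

L = (16 + 192·x + 768·x^2 + 1024·x^3) - 4·Dx + (1 + 4·x)·Dx^2  (order 2).
h: a_k = 0, -4, -8, 32/3, 64, 1792/15, …
ICs: h(0) = 0, h′(0) = -4.

f: a_k = 0, -4, 0, 32/3, 0, -128/15, …
f∘r: x↦r, Dx↦Dx/r' in L_f ⇒ L₀.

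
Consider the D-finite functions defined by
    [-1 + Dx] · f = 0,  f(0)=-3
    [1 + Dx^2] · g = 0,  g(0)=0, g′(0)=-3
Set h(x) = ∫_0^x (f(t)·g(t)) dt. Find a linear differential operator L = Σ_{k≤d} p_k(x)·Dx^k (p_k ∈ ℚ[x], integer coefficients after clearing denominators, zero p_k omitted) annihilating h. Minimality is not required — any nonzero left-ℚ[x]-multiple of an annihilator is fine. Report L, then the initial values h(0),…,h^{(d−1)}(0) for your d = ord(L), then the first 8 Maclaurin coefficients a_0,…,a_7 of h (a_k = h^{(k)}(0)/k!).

f: a_k = -3, -3, -3/2, -1/2, -1/8, -1/40, -1/240, -1/1680, …
g: a_k = 0, -3, 0, 1/2, 0, -1/40, 0, 1/1680, …
Sym-product of L_f,L_g gives L₀ (≤ ord 2).
Integrate: L := L₀·Dx.
L = 2·Dx - 2·Dx^2 + Dx^3  (order 3).
h: a_k = 0, 0, 9/2, 3, 3/4, 0, -1/20, -1/70, …
ICs: h(0) = 0, h′(0) = 0, h′′(0) = 9.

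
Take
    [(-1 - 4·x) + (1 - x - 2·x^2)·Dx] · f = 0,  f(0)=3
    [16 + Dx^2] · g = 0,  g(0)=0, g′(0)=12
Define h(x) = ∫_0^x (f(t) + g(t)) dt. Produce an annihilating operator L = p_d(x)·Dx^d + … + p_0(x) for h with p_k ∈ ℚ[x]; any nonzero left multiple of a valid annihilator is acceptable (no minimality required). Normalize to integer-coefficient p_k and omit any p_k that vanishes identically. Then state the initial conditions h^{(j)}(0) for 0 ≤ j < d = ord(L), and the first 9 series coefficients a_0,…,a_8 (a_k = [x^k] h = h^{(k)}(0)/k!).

L = (368 + 1408·x - 256·x^2 + 512·x^3 + 2560·x^4 + 2048·x^5)·Dx + (-176 + 336·x + 384·x^2 - 1024·x^3 - 384·x^4 + 1536·x^5 + 1024·x^6)·Dx^2 + (23 + 88·x - 16·x^2 + 32·x^3 + 160·x^4 + 128·x^5)·Dx^3 + (-11 + 21·x + 24·x^2 - 64·x^3 - 24·x^4 + 96·x^5 + 64·x^6)·Dx^4  (order 4).
h: a_k = 0, 3, 15/2, 3, -17/4, 33/5, 443/30, 129/7, 25751/840, …
ICs: h(0) = 0, h′(0) = 3, h′′(0) = 15, h′′′(0) = 18.

f: a_k = 3, 3, 9, 15, 33, 63, 129, 255, 513, …
g: a_k = 0, 12, 0, -32, 0, 128/5, 0, -1024/105, 0, …
Sum ⇒ L₀ = lclm(L_f,L_g) in ℚ(x)⟨Dx⟩.
Integrate: L := L₀·Dx.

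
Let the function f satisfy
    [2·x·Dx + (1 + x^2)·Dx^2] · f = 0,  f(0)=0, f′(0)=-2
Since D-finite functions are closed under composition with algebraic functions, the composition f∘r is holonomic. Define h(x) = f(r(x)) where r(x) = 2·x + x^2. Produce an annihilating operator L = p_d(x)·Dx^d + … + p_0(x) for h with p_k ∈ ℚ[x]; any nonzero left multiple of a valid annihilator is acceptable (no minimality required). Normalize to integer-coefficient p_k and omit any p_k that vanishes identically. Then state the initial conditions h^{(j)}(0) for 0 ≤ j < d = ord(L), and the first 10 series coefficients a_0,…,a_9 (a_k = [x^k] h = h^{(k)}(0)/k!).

f: a_k = 0, -2, 0, 2/3, 0, -2/5, 0, 2/7, 0, -2/9, …
f∘r: x↦r, Dx↦Dx/r' in L_f ⇒ L₀.
L = (-1 + 8·x + 16·x^2 + 12·x^3 + 3·x^4)·Dx + (1 + x + 4·x^2 + 8·x^3 + 5·x^4 + x^5)·Dx^2  (order 2).
h: a_k = 0, -4, -2, 16/3, 8, -44/5, -94/3, 32/7, 112, 668/9, …
ICs: h(0) = 0, h′(0) = -4.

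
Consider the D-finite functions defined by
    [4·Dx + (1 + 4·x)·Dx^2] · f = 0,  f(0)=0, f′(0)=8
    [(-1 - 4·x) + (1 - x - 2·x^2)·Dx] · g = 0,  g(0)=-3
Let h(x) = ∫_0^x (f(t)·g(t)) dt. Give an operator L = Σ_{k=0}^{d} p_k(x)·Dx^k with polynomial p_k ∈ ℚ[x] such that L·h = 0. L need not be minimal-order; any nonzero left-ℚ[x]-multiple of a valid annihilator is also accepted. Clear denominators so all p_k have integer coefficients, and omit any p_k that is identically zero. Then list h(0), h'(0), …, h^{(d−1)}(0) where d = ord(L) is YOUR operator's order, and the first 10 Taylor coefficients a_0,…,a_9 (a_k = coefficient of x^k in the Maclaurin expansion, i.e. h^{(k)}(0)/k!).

L = (8 + 32·x)·Dx + (-2 + 20·x + 40·x^2)·Dx^2 + (-1 - 3·x + 6·x^2 + 8·x^3)·Dx^3  (order 3).
h: a_k = 0, 0, -12, 8, -38, 56, -1044/5, 17016/35, -57513/35, 99896/21, …
ICs: h(0) = 0, h′(0) = 0, h′′(0) = -24.

f: a_k = 0, 8, -16, 128/3, -128, 2048/5, -4096/3, 32768/7, -16384, 524288/9, …
g: a_k = -3, -3, -9, -15, -33, -63, -129, -255, -513, -1023, …
L₀ := L_f ⊗_s L_g (sym. prod.), ord ≤ 2.
Integrate: L := L₀·Dx.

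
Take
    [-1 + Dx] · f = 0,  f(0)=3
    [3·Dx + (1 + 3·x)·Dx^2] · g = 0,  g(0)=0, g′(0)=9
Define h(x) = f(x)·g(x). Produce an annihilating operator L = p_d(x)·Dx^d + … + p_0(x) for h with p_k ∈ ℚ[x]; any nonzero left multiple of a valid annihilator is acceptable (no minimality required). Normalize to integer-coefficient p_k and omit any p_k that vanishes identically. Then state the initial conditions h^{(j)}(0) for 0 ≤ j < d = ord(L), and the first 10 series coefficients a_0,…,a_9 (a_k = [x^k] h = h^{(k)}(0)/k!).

L = (-2 + 3·x) + (1 - 6·x)·Dx + (1 + 3·x)·Dx^2  (order 2).
h: a_k = 0, 27, -27/2, 54, -117, 11601/40, -11763/16, 133683/70, -404007/80, 12133959/896, …
ICs: h(0) = 0, h′(0) = 27.

f: a_k = 3, 3, 3/2, 1/2, 1/8, 1/40, 1/240, 1/1680, 1/13440, 1/120960, …
g: a_k = 0, 9, -27/2, 27, -243/4, 729/5, -729/2, 6561/7, -19683/8, 6561, …
L₀ := L_f ⊗_s L_g (sym. prod.), ord ≤ 2.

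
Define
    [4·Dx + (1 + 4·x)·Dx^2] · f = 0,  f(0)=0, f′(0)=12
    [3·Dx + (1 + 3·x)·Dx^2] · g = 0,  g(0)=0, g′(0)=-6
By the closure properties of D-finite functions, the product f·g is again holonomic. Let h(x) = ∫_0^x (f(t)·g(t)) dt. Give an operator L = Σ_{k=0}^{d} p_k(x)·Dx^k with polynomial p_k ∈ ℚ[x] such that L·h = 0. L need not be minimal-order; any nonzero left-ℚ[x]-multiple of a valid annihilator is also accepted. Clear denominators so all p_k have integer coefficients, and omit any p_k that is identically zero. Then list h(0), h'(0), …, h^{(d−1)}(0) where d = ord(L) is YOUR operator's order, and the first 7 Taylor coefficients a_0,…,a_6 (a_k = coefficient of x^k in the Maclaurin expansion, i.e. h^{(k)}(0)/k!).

L = (600 + 4032·x + 6912·x^2)·Dx^2 + (854 + 8808·x + 30240·x^2 + 34560·x^3)·Dx^3 + (172 + 2380·x + 12312·x^2 + 28224·x^3 + 24192·x^4)·Dx^4 + (7 + 122·x + 847·x^2 + 2928·x^3 + 5040·x^4 + 3456·x^5)·Dx^5  (order 5).
h: a_k = 0, 0, 0, -24, 63, -816/5, 441, …
ICs: h(0) = 0, h′(0) = 0, h′′(0) = 0, h′′′(0) = -144, h′′′′(0) = 1512.

f: a_k = 0, 12, -24, 64, -192, 3072/5, -2048, …
g: a_k = 0, -6, 9, -18, 81/2, -486/5, 243, …
Sym-product of L_f,L_g gives L₀ (≤ ord 4).
h=∫h₀ ⇒ L = L₀·Dx.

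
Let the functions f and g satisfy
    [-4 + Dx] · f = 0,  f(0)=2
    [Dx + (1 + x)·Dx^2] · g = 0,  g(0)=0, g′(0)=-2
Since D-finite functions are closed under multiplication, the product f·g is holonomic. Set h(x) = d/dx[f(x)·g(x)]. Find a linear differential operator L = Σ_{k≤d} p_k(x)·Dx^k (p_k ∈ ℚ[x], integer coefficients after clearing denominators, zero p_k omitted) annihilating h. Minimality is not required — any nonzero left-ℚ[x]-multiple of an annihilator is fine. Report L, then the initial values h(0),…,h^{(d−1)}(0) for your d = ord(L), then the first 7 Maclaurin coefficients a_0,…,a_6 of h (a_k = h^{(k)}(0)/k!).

f: a_k = 2, 8, 16, 64/3, 64/3, 256/15, 512/45, …
g: a_k = 0, -2, 1, -2/3, 1/2, -2/5, 1/3, …
Sym-product of L_f,L_g gives L₀ (≤ ord 2).
h₀' ⇒ L via d/dx closure of L₀.
L = (40 + 96·x + 64·x^2) + (-22 - 52·x - 32·x^2)·Dx + (3 + 7·x + 4·x^2)·Dx^2  (order 2).
h: a_k = -4, -28, -76, -124, -144, -388/3, -4268/45, …
ICs: h(0) = -4, h′(0) = -28.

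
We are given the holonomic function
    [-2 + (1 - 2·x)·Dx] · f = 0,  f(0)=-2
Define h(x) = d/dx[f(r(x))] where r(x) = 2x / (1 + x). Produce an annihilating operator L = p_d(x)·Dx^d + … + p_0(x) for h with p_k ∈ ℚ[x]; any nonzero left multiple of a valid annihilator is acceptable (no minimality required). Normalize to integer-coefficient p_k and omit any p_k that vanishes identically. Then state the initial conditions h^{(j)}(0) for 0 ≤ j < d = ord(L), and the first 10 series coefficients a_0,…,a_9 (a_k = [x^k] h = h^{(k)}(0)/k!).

f: a_k = -2, -4, -8, -16, -32, -64, -128, -256, -512, -1024, …
h₀=f(r): pull back L_f along r ⇒ L₀.
h=h₀': d/dx-closure on L₀ ⇒ L.
L = 6 + (-1 + 3·x)·Dx  (order 1).
h: a_k = -8, -48, -216, -864, -3240, -11664, -40824, -139968, -472392, -1574640, …
ICs: h(0) = -8.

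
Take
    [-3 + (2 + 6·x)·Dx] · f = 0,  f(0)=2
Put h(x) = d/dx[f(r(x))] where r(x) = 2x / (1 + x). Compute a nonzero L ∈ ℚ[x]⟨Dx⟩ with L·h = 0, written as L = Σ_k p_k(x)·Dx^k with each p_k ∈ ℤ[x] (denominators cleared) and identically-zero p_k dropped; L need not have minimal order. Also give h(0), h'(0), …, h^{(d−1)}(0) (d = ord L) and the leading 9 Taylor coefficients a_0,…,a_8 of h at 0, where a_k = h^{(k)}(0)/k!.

L = (-5 - 14·x) + (-1 - 8·x - 7·x^2)·Dx  (order 1).
h: a_k = 6, -30, 153, -861, 20685/4, -128961/4, 1644825/8, -10648221/8, 557431281/64, …
ICs: h(0) = 6.

f: a_k = 2, 3, -9/4, 27/8, -405/64, 1701/128, -15309/512, 72171/1024, -2814669/16384, …
f∘r: x↦r, Dx↦Dx/r' in L_f ⇒ L₀.
h₀' ⇒ L via d/dx closure of L₀.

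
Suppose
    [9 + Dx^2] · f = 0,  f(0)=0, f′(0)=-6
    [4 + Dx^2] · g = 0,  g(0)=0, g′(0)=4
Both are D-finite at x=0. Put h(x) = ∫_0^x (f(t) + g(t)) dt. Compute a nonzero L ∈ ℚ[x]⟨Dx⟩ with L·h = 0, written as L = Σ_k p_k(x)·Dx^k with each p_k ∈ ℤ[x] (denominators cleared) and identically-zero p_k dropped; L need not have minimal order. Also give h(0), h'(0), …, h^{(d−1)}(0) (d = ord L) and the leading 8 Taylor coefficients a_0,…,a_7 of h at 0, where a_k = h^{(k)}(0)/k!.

L = 36·Dx + 13·Dx^3 + Dx^5  (order 5).
h: a_k = 0, 0, -1, 0, 19/12, 0, -211/360, 0, …
ICs: h(0) = 0, h′(0) = 0, h′′(0) = -2, h′′′(0) = 0, h′′′′(0) = 38.

f: a_k = 0, -6, 0, 9, 0, -81/20, 0, 243/280, …
g: a_k = 0, 4, 0, -8/3, 0, 8/15, 0, -16/315, …
Weyl lclm of L_f,L_g ⇒ L₀ (ord ≤ 4).
Integrate: L := L₀·Dx.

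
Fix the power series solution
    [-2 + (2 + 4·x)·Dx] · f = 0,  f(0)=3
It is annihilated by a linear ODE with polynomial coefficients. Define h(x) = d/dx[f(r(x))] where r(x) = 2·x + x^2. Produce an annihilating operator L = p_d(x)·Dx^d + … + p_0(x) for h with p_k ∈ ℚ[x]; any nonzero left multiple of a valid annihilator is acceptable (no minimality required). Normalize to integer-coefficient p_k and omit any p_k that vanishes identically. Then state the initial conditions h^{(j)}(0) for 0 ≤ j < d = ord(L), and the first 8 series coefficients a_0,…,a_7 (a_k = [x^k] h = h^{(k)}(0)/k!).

f: a_k = 3, 3, -3/2, 3/2, -15/8, 21/8, -63/16, 99/16, …
Substitute x→r, Dx→(1/r')Dx; clear ⇒ L₀.
h₀' ⇒ L via d/dx closure of L₀.
L = -1 + (-1 - 5·x - 6·x^2 - 2·x^3)·Dx  (order 1).
h: a_k = 6, -6, 18, -54, 165, -513, 1617, -5151, …
ICs: h(0) = 6.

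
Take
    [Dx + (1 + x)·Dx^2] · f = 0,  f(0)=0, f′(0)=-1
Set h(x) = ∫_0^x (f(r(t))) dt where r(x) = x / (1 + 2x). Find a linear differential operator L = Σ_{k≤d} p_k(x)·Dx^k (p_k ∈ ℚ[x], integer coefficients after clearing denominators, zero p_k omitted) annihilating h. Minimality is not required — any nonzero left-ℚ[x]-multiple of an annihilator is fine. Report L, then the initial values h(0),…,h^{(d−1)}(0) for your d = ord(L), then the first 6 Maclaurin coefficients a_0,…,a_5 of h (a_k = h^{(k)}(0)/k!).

L = (5 + 12·x)·Dx^2 + (1 + 5·x + 6·x^2)·Dx^3  (order 3).
h: a_k = 0, 0, -1/2, 5/6, -19/12, 13/4, …
ICs: h(0) = 0, h′(0) = 0, h′′(0) = -1.

f: a_k = 0, -1, 1/2, -1/3, 1/4, -1/5, …
f∘r: x↦r, Dx↦Dx/r' in L_f ⇒ L₀.
Integrate: L := L₀·Dx.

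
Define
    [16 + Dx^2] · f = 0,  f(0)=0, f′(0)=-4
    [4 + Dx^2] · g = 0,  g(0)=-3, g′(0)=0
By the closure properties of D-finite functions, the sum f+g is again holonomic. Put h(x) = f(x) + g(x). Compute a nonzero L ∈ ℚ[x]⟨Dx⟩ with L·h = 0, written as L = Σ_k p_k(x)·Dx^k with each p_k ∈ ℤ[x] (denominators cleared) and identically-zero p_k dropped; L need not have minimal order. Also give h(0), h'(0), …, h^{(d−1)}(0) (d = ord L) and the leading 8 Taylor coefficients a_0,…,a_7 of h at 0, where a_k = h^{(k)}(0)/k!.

L = 64 + 20·Dx^2 + Dx^4  (order 4).
h: a_k = -3, -4, 6, 32/3, -2, -128/15, 4/15, 1024/315, …
ICs: h(0) = -3, h′(0) = -4, h′′(0) = 12, h′′′(0) = 64.

f: a_k = 0, -4, 0, 32/3, 0, -128/15, 0, 1024/315, …
g: a_k = -3, 0, 6, 0, -2, 0, 4/15, 0, …
h₀=f+g: left-lcm gives L₀, ord ≤ 4.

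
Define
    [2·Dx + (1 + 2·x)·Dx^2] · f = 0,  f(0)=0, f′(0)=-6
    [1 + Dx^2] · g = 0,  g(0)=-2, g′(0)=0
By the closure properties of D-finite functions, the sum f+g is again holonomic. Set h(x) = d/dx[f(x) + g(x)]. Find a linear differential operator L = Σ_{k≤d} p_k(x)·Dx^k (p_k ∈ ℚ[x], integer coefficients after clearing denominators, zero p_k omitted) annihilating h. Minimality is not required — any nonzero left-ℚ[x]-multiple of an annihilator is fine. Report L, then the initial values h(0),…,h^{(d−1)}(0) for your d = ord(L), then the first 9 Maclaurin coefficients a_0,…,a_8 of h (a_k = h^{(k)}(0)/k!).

L = (50 + 8·x + 8·x^2) + (9 + 22·x + 12·x^2 + 8·x^3)·Dx + (50 + 8·x + 8·x^2)·Dx^2 + (9 + 22·x + 12·x^2 + 8·x^3)·Dx^3  (order 3).
h: a_k = -6, 14, -24, 143/3, -96, 11521/60, -384, 1935359/2520, -1536, …
ICs: h(0) = -6, h′(0) = 14, h′′(0) = -48.

f: a_k = 0, -6, 6, -8, 12, -96/5, 32, -384/7, 96, …
g: a_k = -2, 0, 1, 0, -1/12, 0, 1/360, 0, -1/20160, …
f+g: L₀ = lclm(L_f,L_g), ord ≤ 2+2.
Differentiate: ansatz ord ≤ ord L₀ ⇒ L.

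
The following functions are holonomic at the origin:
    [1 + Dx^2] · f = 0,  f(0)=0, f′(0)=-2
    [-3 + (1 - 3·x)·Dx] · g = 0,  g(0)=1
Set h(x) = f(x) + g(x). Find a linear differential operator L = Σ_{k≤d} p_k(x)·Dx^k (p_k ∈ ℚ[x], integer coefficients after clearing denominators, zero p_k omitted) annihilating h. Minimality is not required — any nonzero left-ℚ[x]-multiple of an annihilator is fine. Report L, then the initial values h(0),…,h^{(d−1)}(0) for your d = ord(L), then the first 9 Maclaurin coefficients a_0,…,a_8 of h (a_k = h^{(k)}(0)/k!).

L = (-165 + 18·x - 27·x^2) + (19 - 63·x + 27·x^2 - 27·x^3)·Dx + (-165 + 18·x - 27·x^2)·Dx^2 + (19 - 63·x + 27·x^2 - 27·x^3)·Dx^3  (order 3).
h: a_k = 1, 1, 9, 82/3, 81, 14579/60, 729, 5511241/2520, 6561, …
ICs: h(0) = 1, h′(0) = 1, h′′(0) = 18.

f: a_k = 0, -2, 0, 1/3, 0, -1/60, 0, 1/2520, 0, …
g: a_k = 1, 3, 9, 27, 81, 243, 729, 2187, 6561, …
f+g: L₀ = lclm(L_f,L_g), ord ≤ 2+1.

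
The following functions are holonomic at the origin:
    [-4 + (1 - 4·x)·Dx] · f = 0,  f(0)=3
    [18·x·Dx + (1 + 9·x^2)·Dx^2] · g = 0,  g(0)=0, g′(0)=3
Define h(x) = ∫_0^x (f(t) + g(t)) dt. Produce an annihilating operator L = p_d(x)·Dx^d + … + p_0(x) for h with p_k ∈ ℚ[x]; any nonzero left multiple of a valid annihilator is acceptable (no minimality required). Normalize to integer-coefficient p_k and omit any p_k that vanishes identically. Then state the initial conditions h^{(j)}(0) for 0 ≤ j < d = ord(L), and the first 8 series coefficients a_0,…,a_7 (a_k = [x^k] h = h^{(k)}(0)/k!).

L = (-72 + 1152·x + 1944·x^2)·Dx^2 + (57 - 72·x + 765·x^2 + 1944·x^3)·Dx^3 + (-4 + 7·x + 63·x^3 + 324·x^4)·Dx^4  (order 4).
h: a_k = 0, 3, 15/2, 16, 183/4, 768/5, 5201/10, 12288/7, …
ICs: h(0) = 0, h′(0) = 3, h′′(0) = 15, h′′′(0) = 96.

f: a_k = 3, 12, 48, 192, 768, 3072, 12288, 49152, …
g: a_k = 0, 3, 0, -9, 0, 243/5, 0, -2187/7, …
f+g: L₀ = lclm(L_f,L_g), ord ≤ 1+2.
h=∫₀ˣh₀: take L = L₀·Dx.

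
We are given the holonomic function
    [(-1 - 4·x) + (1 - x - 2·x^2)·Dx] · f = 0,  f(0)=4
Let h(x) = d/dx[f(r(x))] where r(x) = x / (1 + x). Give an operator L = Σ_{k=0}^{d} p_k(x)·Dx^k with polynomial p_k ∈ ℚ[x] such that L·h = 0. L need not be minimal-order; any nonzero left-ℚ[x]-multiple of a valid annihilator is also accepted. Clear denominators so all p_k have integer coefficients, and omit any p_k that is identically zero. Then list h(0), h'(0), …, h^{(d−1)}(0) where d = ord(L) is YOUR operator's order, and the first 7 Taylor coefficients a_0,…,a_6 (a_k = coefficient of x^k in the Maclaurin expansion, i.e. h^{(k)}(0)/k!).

L = (4 + 12·x + 36·x^2 + 20·x^3) + (-1 - 7·x - 9·x^2 + 7·x^3 + 10·x^4)·Dx  (order 1).
h: a_k = 4, 16, 0, 64, -80, 288, -560, …
ICs: h(0) = 4.

f: a_k = 4, 4, 12, 20, 44, 84, 172, …
Change of var in L_f (x↦r) gives L₀.
h₀' ⇒ L via d/dx closure of L₀.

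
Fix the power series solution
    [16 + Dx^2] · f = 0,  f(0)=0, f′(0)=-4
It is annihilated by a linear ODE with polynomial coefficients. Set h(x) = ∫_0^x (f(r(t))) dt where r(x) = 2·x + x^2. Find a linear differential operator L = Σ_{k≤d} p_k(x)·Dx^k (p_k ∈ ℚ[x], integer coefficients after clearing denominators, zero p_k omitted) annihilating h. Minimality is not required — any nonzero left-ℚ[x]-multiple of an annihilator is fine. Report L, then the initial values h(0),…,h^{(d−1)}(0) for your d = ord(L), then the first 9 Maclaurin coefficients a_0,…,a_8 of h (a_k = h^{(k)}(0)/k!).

L = (64 + 192·x + 192·x^2 + 64·x^3)·Dx - Dx^2 + (1 + x)·Dx^3  (order 3).
h: a_k = 0, 0, -4, -4/3, 64/3, 128/5, -1568/45, -96, -10496/315, …
ICs: h(0) = 0, h′(0) = 0, h′′(0) = -8.

f: a_k = 0, -4, 0, 32/3, 0, -128/15, 0, 1024/315, 0, …
h₀=f(r): pull back L_f along r ⇒ L₀.
h=∫₀ˣh₀: take L = L₀·Dx.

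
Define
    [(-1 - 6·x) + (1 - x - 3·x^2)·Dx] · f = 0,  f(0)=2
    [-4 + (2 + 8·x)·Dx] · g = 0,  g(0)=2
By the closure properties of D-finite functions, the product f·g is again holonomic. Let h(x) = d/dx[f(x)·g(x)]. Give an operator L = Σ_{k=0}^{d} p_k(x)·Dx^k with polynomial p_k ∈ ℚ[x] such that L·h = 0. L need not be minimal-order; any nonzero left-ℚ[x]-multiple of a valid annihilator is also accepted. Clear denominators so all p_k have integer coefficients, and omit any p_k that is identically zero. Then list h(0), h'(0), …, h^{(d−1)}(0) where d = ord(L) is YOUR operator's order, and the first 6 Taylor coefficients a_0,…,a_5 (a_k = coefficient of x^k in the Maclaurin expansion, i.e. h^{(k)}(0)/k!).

L = (8 + 126·x + 390·x^2 + 480·x^3 + 540·x^4) + (-3 - 17·x - 21·x^2 + 38·x^3 + 222·x^4 + 216·x^5)·Dx  (order 1).
h: a_k = 12, 32, 204, 304, 1960, 1704, …
ICs: h(0) = 12.

f: a_k = 2, 2, 8, 14, 38, 80, …
g: a_k = 2, 4, -4, 8, -20, 56, …
L₀ := L_f ⊗_s L_g (sym. prod.), ord ≤ 1.
Derive L from L₀ (diff closure).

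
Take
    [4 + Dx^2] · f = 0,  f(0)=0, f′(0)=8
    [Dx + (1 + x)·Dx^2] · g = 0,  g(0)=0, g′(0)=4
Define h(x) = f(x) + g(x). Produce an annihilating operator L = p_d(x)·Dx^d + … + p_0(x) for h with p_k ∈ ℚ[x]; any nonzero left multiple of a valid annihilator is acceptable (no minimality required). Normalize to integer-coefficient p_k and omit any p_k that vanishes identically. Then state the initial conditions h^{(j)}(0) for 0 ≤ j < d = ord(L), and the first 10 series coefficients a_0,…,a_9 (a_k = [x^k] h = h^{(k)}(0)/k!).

f: a_k = 0, 8, 0, -16/3, 0, 16/15, 0, -32/315, 0, 16/2835, …
g: a_k = 0, 4, -2, 4/3, -1, 4/5, -2/3, 4/7, -1/2, 4/9, …
Sum ⇒ L₀ = lclm(L_f,L_g) in ℚ(x)⟨Dx⟩.
L = (20 + 16·x + 8·x^2)·Dx + (12 + 28·x + 24·x^2 + 8·x^3)·Dx^2 + (5 + 4·x + 2·x^2)·Dx^3 + (3 + 7·x + 6·x^2 + 2·x^3)·Dx^4  (order 4).
h: a_k = 0, 12, -2, -4, -1, 28/15, -2/3, 148/315, -1/2, 1276/2835, …
ICs: h(0) = 0, h′(0) = 12, h′′(0) = -4, h′′′(0) = -24.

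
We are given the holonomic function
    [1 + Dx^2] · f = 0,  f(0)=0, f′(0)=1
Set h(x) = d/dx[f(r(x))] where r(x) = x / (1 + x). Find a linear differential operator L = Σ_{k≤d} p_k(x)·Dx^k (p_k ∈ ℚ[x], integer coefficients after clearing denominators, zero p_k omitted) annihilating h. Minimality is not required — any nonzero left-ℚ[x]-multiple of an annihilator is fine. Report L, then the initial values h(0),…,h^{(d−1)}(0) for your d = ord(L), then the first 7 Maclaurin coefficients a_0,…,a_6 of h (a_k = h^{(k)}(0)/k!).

f: a_k = 0, 1, 0, -1/6, 0, 1/120, 0, …
Change of var in L_f (x↦r) gives L₀.
h=h₀': d/dx-closure on L₀ ⇒ L.
L = (7 + 12·x + 6·x^2) + (6 + 18·x + 18·x^2 + 6·x^3)·Dx + (1 + 4·x + 6·x^2 + 4·x^3 + x^4)·Dx^2  (order 2).
h: a_k = 1, -2, 5/2, -2, 1/24, 15/4, -6931/720, …
ICs: h(0) = 1, h′(0) = -2.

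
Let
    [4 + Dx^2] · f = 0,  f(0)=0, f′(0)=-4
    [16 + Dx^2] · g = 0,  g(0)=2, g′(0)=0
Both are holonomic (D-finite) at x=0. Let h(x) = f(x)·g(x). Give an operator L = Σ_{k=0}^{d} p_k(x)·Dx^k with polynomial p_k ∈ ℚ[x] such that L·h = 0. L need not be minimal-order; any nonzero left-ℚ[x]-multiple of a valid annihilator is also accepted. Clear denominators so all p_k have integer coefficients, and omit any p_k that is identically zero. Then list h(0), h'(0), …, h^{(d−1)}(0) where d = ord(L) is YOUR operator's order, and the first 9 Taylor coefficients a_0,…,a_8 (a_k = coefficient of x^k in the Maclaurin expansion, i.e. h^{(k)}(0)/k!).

f: a_k = 0, -4, 0, 8/3, 0, -8/15, 0, 16/315, 0, …
g: a_k = 2, 0, -16, 0, 64/3, 0, -512/45, 0, 1024/315, …
Product ⇒ symmetric product L₀, ord ≤ 4.
L = 144 + 40·Dx^2 + Dx^4  (order 4).
h: a_k = 0, -8, 0, 208/3, 0, -1936/15, 0, 34976/315, 0, …
ICs: h(0) = 0, h′(0) = -8, h′′(0) = 0, h′′′(0) = 416.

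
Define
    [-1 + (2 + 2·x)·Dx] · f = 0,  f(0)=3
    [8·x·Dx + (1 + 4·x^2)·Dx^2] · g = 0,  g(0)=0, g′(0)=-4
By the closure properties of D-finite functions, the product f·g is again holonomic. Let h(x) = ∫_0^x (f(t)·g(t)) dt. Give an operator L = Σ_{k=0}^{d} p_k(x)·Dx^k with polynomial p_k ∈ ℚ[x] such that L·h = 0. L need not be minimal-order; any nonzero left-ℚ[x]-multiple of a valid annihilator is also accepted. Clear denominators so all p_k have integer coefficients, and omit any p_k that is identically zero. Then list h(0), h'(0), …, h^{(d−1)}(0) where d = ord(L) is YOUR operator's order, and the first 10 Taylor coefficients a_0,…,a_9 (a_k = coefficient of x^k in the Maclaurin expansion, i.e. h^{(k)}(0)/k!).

L = (3 - 16·x - 4·x^2)·Dx + (-4 + 28·x + 48·x^2 + 16·x^3)·Dx^2 + (4 + 8·x + 20·x^2 + 32·x^3 + 16·x^4)·Dx^3  (order 3).
h: a_k = 0, 0, -6, -2, 35/8, 29/20, -6389/960, -847/320, 1022653/71680, 944407/161280, …
ICs: h(0) = 0, h′(0) = 0, h′′(0) = -12.

f: a_k = 3, 3/2, -3/8, 3/16, -15/128, 21/256, -63/1024, 99/2048, -1287/32768, 2145/65536, …
g: a_k = 0, -4, 0, 16/3, 0, -64/5, 0, 256/7, 0, -1024/9, …
Product ⇒ symmetric product L₀, ord ≤ 2.
h=∫h₀ ⇒ L = L₀·Dx.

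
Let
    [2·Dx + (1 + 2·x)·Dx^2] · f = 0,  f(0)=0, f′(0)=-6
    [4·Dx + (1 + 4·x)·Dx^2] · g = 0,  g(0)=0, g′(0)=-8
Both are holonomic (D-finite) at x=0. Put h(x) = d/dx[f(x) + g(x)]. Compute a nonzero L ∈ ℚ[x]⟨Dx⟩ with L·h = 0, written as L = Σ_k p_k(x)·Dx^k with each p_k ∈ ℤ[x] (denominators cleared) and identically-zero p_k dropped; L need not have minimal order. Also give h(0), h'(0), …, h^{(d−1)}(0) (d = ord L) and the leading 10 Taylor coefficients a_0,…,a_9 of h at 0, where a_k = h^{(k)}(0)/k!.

L = 16 + (12 + 32·x)·Dx + (1 + 6·x + 8·x^2)·Dx^2  (order 2).
h: a_k = -14, 44, -152, 560, -2144, 8384, -33152, 131840, -525824, 2100224, …
ICs: h(0) = -14, h′(0) = 44.

f: a_k = 0, -6, 6, -8, 12, -96/5, 32, -384/7, 96, -512/3, …
g: a_k = 0, -8, 16, -128/3, 128, -2048/5, 4096/3, -32768/7, 16384, -524288/9, …
f+g: L₀ = lclm(L_f,L_g), ord ≤ 2+2.
h=h₀': d/dx-closure on L₀ ⇒ L.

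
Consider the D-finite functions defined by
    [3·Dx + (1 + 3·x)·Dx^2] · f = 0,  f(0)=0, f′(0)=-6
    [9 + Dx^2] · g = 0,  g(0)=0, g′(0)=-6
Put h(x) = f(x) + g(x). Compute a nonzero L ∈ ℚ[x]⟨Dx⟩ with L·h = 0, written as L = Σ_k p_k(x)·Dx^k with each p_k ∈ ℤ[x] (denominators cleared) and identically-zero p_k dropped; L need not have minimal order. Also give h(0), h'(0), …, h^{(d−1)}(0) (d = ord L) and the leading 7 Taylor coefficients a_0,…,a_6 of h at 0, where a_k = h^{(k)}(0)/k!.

L = (63 + 54·x + 81·x^2)·Dx + (9 + 45·x + 81·x^2 + 81·x^3)·Dx^2 + (7 + 6·x + 9·x^2)·Dx^3 + (1 + 5·x + 9·x^2 + 9·x^3)·Dx^4  (order 4).
h: a_k = 0, -12, 9, -9, 81/2, -405/4, 243, …
ICs: h(0) = 0, h′(0) = -12, h′′(0) = 18, h′′′(0) = -54.

f: a_k = 0, -6, 9, -18, 81/2, -486/5, 243, …
g: a_k = 0, -6, 0, 9, 0, -81/20, 0, …
Sum ⇒ L₀ = lclm(L_f,L_g) in ℚ(x)⟨Dx⟩.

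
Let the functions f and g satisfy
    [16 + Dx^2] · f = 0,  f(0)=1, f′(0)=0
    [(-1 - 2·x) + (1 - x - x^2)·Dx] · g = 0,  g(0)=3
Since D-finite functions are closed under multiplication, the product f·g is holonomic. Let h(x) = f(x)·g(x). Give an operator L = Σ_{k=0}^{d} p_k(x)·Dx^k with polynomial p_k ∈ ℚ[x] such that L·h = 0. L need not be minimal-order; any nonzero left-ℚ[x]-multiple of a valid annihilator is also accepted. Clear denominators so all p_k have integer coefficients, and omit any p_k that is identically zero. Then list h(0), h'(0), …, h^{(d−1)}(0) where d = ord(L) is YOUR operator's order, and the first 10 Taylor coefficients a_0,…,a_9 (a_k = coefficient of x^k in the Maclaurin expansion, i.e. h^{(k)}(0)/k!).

f: a_k = 1, 0, -8, 0, 32/3, 0, -256/45, 0, 512/315, 0, …
g: a_k = 3, 3, 6, 9, 15, 24, 39, 63, 102, 165, …
L₀ := L_f ⊗_s L_g (sym. prod.), ord ≤ 2.
L = (-14 + 16·x + 16·x^2) + (2 + 4·x)·Dx + (-1 + x + x^2)·Dx^2  (order 2).
h: a_k = 3, 3, -18, -15, -1, -16, -511/15, -751/15, -2774/35, -13579/105, …
ICs: h(0) = 3, h′(0) = 3.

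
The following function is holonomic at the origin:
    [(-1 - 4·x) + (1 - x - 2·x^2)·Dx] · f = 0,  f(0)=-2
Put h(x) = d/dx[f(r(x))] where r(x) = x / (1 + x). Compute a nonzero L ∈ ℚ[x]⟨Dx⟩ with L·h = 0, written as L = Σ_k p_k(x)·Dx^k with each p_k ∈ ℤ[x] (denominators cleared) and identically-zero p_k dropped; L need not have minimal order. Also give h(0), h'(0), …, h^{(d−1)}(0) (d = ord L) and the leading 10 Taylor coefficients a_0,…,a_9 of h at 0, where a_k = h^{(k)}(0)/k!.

L = (4 + 12·x + 36·x^2 + 20·x^3) + (-1 - 7·x - 9·x^2 + 7·x^3 + 10·x^4)·Dx  (order 1).
h: a_k = -2, -8, 0, -32, 40, -144, 280, -704, 1512, -3440, …
ICs: h(0) = -2.

f: a_k = -2, -2, -6, -10, -22, -42, -86, -170, -342, -682, …
Change of var in L_f (x↦r) gives L₀.
h₀' ⇒ L via d/dx closure of L₀.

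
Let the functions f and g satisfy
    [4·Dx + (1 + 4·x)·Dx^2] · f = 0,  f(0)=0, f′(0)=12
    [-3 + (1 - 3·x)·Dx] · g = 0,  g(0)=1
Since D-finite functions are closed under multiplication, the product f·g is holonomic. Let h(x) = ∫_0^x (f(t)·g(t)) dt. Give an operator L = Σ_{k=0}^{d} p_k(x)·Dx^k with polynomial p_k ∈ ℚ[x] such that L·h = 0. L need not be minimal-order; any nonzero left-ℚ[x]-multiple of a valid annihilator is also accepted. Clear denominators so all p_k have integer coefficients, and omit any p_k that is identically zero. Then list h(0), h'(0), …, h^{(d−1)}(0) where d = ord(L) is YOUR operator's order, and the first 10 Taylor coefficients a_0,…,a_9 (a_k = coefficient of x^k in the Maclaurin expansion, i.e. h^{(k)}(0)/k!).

f: a_k = 0, 12, -24, 64, -192, 3072/5, -2048, 49152/7, -24576, 262144/3, …
g: a_k = 1, 3, 9, 27, 81, 243, 729, 2187, 6561, 19683, …
f·g: L₀ = L_f ⊗_s L_g, ord ≤ 2·1.
Integrate: L := L₀·Dx.
L = 12·Dx + (2 + 36·x)·Dx^2 + (-1 - x + 12·x^2)·Dx^3  (order 3).
h: a_k = 0, 0, 6, 4, 25, 108/5, 782/5, 548/5, 81579/70, 39596/105, …
ICs: h(0) = 0, h′(0) = 0, h′′(0) = 12.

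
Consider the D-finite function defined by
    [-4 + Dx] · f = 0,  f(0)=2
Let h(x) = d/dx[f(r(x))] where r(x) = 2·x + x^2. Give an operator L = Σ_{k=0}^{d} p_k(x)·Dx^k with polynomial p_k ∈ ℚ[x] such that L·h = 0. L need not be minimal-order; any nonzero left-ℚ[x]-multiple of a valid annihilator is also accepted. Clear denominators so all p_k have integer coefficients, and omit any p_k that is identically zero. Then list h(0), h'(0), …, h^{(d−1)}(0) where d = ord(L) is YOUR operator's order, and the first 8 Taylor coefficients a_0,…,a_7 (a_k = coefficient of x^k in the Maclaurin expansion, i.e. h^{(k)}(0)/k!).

f: a_k = 2, 8, 16, 64/3, 64/3, 256/15, 512/45, 2048/315, …
h₀=f(r): pull back L_f along r ⇒ L₀.
h₀' ⇒ L via d/dx closure of L₀.
L = (9 + 16·x + 8·x^2) + (-1 - x)·Dx  (order 1).
h: a_k = 16, 144, 704, 7360/3, 6784, 236416/15, 1434112/45, 6030848/105, …
ICs: h(0) = 16.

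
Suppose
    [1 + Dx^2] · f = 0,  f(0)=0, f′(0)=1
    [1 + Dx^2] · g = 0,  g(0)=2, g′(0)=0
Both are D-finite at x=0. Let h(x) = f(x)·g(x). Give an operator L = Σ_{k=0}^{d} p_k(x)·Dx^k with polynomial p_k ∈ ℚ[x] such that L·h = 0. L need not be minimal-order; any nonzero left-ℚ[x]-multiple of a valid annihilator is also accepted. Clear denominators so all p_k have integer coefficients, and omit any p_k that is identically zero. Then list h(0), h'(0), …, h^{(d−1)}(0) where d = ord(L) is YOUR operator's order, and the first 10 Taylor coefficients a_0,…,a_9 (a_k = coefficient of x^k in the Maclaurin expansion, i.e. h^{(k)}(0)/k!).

L = 4·Dx + Dx^3  (order 3).
h: a_k = 0, 2, 0, -4/3, 0, 4/15, 0, -8/315, 0, 4/2835, …
ICs: h(0) = 0, h′(0) = 2, h′′(0) = 0.

f: a_k = 0, 1, 0, -1/6, 0, 1/120, 0, -1/5040, 0, 1/362880, …
g: a_k = 2, 0, -1, 0, 1/12, 0, -1/360, 0, 1/20160, 0, …
L₀ := L_f ⊗_s L_g (sym. prod.), ord ≤ 4.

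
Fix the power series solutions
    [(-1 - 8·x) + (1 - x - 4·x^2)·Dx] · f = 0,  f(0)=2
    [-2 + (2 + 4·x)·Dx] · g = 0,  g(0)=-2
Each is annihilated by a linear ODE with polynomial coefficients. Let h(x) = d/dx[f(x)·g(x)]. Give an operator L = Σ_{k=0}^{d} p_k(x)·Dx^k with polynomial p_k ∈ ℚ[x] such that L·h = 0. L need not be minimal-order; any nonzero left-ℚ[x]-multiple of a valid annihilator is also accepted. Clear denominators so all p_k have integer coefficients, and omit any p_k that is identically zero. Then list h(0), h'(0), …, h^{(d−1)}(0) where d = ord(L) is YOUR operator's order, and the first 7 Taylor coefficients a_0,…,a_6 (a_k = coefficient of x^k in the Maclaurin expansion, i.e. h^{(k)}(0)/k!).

L = (11 + 84·x + 243·x^2 + 360·x^3 + 240·x^4) + (-2 - 11·x - 9·x^2 + 58·x^3 + 144·x^4 + 96·x^5)·Dx  (order 1).
h: a_k = -8, -44, -168, -566, -1845, -11157/2, -16898, …
ICs: h(0) = -8.

f: a_k = 2, 2, 10, 18, 58, 130, 362, …
g: a_k = -2, -2, 1, -1, 5/4, -7/4, 21/8, …
L₀ := L_f ⊗_s L_g (sym. prod.), ord ≤ 1.
Differentiate: ansatz ord ≤ ord L₀ ⇒ L.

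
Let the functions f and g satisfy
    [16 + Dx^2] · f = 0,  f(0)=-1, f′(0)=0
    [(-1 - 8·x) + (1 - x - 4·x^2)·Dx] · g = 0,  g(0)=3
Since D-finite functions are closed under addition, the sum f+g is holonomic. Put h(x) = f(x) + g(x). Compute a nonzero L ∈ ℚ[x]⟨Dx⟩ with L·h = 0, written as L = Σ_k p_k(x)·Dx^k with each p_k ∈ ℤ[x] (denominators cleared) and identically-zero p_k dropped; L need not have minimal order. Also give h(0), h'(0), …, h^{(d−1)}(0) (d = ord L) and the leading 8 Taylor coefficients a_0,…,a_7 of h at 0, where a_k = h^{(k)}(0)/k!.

L = (-560 - 4608·x - 1664·x^2 - 6144·x^3 - 10240·x^4 - 16384·x^5) + (208 - 272·x - 896·x^2 + 1408·x^3 + 1536·x^4 - 6144·x^5 - 8192·x^6)·Dx + (-35 - 288·x - 104·x^2 - 384·x^3 - 640·x^4 - 1024·x^5)·Dx^2 + (13 - 17·x - 56·x^2 + 88·x^3 + 96·x^4 - 384·x^5 - 512·x^6)·Dx^3  (order 3).
h: a_k = 2, 3, 23, 27, 229/3, 195, 24691/45, 1323, …
ICs: h(0) = 2, h′(0) = 3, h′′(0) = 46.

f: a_k = -1, 0, 8, 0, -32/3, 0, 256/45, 0, …
g: a_k = 3, 3, 15, 27, 87, 195, 543, 1323, …
L₀ := lclm(L_f,L_g); ord L₀ ≤ 2+1.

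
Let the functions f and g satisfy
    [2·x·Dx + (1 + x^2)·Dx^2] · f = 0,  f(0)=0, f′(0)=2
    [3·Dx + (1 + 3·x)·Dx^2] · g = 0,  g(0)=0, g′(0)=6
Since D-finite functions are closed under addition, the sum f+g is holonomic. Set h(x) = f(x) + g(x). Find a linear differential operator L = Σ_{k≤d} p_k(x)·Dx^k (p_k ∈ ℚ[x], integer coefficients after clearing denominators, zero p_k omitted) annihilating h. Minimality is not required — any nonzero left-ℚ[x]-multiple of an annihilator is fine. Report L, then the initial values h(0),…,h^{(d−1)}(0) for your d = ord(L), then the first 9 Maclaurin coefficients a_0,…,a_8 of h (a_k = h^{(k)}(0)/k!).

L = (-6 - 54·x + 18·x^2 + 18·x^3)·Dx + (-20 - 12·x - 48·x^2 + 36·x^3 + 36·x^4)·Dx^2 + (-3 - 7·x + 6·x^2 + 2·x^3 + 9·x^4 + 9·x^5)·Dx^3  (order 3).
h: a_k = 0, 8, -9, 52/3, -81/2, 488/5, -243, 4372/7, -6561/4, …
ICs: h(0) = 0, h′(0) = 8, h′′(0) = -18.

f: a_k = 0, 2, 0, -2/3, 0, 2/5, 0, -2/7, 0, …
g: a_k = 0, 6, -9, 18, -81/2, 486/5, -243, 4374/7, -6561/4, …
Weyl lclm of L_f,L_g ⇒ L₀ (ord ≤ 4).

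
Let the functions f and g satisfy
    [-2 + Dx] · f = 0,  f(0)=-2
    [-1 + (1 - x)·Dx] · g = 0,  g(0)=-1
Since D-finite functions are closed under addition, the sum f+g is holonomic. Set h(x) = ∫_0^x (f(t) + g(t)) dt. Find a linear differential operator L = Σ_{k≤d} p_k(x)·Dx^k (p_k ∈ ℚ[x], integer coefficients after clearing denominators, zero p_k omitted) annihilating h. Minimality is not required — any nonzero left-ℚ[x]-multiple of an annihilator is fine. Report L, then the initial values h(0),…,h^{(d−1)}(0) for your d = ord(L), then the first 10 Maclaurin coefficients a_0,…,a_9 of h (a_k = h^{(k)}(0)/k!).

L = 4·x·Dx + (2 - 8·x + 4·x^2)·Dx^2 + (-1 + 3·x - 2·x^2)·Dx^3  (order 3).
h: a_k = 0, -3, -5/2, -5/3, -11/12, -7/15, -23/90, -53/315, -331/2520, -319/2835, …
ICs: h(0) = 0, h′(0) = -3, h′′(0) = -5.

f: a_k = -2, -4, -4, -8/3, -4/3, -8/15, -8/45, -16/315, -4/315, -8/2835, …
g: a_k = -1, -1, -1, -1, -1, -1, -1, -1, -1, -1, …
Weyl lclm of L_f,L_g ⇒ L₀ (ord ≤ 2).
∫: right-multiply L₀ by Dx.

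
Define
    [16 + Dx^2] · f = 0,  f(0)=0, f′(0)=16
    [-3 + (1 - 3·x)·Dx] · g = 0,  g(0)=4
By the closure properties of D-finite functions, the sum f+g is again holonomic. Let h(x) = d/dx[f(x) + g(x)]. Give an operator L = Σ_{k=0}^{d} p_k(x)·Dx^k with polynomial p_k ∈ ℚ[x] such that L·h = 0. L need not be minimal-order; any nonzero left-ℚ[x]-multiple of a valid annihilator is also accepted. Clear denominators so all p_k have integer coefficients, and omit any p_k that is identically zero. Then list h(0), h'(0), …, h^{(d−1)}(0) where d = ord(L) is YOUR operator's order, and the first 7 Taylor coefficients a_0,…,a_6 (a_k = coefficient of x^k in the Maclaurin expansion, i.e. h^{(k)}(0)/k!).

L = (5952 - 4608·x + 6912·x^2) + (-560 + 2448·x - 3456·x^2 + 3456·x^3)·Dx + (372 - 288·x + 432·x^2)·Dx^2 + (-35 + 153·x - 216·x^2 + 216·x^3)·Dx^3  (order 3).
h: a_k = 28, 72, 196, 1296, 15092/3, 17496, 2751524/45, …
ICs: h(0) = 28, h′(0) = 72, h′′(0) = 392.

f: a_k = 0, 16, 0, -128/3, 0, 512/15, 0, …
g: a_k = 4, 12, 36, 108, 324, 972, 2916, …
Weyl lclm of L_f,L_g ⇒ L₀ (ord ≤ 3).
h₀' ⇒ L via d/dx closure of L₀.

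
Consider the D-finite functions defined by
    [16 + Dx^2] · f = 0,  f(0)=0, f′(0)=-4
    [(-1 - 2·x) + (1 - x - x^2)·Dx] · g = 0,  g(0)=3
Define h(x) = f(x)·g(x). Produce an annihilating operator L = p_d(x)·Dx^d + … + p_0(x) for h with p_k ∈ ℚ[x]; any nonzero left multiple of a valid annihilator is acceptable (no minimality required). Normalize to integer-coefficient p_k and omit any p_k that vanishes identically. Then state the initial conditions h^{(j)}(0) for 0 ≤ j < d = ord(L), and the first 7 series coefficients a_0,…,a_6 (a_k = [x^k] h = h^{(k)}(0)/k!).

f: a_k = 0, -4, 0, 32/3, 0, -128/15, 0, …
g: a_k = 3, 3, 6, 9, 15, 24, 39, …
Product ⇒ symmetric product L₀, ord ≤ 2.
L = (-14 + 16·x + 16·x^2) + (2 + 4·x)·Dx + (-1 + x + x^2)·Dx^2  (order 2).
h: a_k = 0, -12, -12, 8, -4, -108/5, -128/5, …
ICs: h(0) = 0, h′(0) = -12.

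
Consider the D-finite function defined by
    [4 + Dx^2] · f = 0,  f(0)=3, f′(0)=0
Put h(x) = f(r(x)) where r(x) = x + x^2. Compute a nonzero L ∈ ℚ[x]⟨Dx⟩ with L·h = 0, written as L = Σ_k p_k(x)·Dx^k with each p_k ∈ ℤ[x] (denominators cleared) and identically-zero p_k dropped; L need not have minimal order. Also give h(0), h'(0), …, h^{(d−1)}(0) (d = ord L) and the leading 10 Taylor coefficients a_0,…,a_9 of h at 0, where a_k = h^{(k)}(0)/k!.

L = (4 + 24·x + 48·x^2 + 32·x^3) - 2·Dx + (1 + 2·x)·Dx^2  (order 2).
h: a_k = 3, 0, -6, -12, -4, 8, 176/15, 32/5, -208/105, -544/105, …
ICs: h(0) = 3, h′(0) = 0.

f: a_k = 3, 0, -6, 0, 2, 0, -4/15, 0, 2/105, 0, …
h₀=f(r): pull back L_f along r ⇒ L₀.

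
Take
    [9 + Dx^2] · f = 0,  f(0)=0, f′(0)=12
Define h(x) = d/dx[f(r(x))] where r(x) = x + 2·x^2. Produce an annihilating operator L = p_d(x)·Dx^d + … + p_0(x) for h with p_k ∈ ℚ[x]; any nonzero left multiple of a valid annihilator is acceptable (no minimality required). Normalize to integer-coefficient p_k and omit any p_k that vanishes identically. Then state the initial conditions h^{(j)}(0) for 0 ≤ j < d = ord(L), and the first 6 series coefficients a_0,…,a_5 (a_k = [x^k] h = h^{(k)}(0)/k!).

L = (57 + 144·x + 864·x^2 + 2304·x^3 + 2304·x^4) + (-12 - 48·x)·Dx + (1 + 8·x + 16·x^2)·Dx^2  (order 2).
h: a_k = 12, 48, -54, -432, -2079/2, -378, …
ICs: h(0) = 12, h′(0) = 48.

f: a_k = 0, 12, 0, -18, 0, 81/10, …
Substitute x→r, Dx→(1/r')Dx; clear ⇒ L₀.
h₀' ⇒ L via d/dx closure of L₀.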